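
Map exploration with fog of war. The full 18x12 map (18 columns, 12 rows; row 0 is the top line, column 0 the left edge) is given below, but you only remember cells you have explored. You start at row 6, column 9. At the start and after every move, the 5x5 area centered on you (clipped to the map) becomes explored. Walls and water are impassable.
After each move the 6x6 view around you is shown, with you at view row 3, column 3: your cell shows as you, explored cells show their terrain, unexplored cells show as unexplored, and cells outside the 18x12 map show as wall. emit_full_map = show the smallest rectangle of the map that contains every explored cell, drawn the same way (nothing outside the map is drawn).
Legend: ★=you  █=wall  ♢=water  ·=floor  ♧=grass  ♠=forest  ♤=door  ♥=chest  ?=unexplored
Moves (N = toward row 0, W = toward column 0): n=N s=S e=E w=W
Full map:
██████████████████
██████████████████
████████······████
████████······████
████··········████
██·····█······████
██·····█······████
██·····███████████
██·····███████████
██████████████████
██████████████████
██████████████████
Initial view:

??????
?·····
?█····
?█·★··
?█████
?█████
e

??????
······
█·····
█··★··
██████
██████

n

??????
?·····
······
█··★··
█·····
██████

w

??????
?█····
?·····
?█·★··
?█····
?█████

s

?█····
?·····
?█····
?█·★··
?█████
?█████

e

█·····
······
█·····
█··★··
██████
██████

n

??????
█·····
······
█··★··
█·····
██████

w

??????
?█····
?·····
?█·★··
?█····
?█████

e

??????
█·····
······
█··★··
█·····
██████

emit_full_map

█·····
······
█··★··
█·····
██████
██████

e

??????
······
······
···★··
······
██████

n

??????
?·····
······
···★··
······
······

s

?·····
······
······
···★··
······
██████

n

??????
?·····
······
···★··
······
······

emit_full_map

??·····
█······
····★··
█······
█······
███████
██████?

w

??????
?·····
█·····
···★··
█·····
█·····

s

?·····
█·····
······
█··★··
█·····
██████

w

??····
?█····
?·····
?█·★··
?█····
?█████

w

???···
?██···
?·····
?·█★··
?·█···
?·████

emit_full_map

??······
██······
········
·█★·····
·█······
·███████
?██████?


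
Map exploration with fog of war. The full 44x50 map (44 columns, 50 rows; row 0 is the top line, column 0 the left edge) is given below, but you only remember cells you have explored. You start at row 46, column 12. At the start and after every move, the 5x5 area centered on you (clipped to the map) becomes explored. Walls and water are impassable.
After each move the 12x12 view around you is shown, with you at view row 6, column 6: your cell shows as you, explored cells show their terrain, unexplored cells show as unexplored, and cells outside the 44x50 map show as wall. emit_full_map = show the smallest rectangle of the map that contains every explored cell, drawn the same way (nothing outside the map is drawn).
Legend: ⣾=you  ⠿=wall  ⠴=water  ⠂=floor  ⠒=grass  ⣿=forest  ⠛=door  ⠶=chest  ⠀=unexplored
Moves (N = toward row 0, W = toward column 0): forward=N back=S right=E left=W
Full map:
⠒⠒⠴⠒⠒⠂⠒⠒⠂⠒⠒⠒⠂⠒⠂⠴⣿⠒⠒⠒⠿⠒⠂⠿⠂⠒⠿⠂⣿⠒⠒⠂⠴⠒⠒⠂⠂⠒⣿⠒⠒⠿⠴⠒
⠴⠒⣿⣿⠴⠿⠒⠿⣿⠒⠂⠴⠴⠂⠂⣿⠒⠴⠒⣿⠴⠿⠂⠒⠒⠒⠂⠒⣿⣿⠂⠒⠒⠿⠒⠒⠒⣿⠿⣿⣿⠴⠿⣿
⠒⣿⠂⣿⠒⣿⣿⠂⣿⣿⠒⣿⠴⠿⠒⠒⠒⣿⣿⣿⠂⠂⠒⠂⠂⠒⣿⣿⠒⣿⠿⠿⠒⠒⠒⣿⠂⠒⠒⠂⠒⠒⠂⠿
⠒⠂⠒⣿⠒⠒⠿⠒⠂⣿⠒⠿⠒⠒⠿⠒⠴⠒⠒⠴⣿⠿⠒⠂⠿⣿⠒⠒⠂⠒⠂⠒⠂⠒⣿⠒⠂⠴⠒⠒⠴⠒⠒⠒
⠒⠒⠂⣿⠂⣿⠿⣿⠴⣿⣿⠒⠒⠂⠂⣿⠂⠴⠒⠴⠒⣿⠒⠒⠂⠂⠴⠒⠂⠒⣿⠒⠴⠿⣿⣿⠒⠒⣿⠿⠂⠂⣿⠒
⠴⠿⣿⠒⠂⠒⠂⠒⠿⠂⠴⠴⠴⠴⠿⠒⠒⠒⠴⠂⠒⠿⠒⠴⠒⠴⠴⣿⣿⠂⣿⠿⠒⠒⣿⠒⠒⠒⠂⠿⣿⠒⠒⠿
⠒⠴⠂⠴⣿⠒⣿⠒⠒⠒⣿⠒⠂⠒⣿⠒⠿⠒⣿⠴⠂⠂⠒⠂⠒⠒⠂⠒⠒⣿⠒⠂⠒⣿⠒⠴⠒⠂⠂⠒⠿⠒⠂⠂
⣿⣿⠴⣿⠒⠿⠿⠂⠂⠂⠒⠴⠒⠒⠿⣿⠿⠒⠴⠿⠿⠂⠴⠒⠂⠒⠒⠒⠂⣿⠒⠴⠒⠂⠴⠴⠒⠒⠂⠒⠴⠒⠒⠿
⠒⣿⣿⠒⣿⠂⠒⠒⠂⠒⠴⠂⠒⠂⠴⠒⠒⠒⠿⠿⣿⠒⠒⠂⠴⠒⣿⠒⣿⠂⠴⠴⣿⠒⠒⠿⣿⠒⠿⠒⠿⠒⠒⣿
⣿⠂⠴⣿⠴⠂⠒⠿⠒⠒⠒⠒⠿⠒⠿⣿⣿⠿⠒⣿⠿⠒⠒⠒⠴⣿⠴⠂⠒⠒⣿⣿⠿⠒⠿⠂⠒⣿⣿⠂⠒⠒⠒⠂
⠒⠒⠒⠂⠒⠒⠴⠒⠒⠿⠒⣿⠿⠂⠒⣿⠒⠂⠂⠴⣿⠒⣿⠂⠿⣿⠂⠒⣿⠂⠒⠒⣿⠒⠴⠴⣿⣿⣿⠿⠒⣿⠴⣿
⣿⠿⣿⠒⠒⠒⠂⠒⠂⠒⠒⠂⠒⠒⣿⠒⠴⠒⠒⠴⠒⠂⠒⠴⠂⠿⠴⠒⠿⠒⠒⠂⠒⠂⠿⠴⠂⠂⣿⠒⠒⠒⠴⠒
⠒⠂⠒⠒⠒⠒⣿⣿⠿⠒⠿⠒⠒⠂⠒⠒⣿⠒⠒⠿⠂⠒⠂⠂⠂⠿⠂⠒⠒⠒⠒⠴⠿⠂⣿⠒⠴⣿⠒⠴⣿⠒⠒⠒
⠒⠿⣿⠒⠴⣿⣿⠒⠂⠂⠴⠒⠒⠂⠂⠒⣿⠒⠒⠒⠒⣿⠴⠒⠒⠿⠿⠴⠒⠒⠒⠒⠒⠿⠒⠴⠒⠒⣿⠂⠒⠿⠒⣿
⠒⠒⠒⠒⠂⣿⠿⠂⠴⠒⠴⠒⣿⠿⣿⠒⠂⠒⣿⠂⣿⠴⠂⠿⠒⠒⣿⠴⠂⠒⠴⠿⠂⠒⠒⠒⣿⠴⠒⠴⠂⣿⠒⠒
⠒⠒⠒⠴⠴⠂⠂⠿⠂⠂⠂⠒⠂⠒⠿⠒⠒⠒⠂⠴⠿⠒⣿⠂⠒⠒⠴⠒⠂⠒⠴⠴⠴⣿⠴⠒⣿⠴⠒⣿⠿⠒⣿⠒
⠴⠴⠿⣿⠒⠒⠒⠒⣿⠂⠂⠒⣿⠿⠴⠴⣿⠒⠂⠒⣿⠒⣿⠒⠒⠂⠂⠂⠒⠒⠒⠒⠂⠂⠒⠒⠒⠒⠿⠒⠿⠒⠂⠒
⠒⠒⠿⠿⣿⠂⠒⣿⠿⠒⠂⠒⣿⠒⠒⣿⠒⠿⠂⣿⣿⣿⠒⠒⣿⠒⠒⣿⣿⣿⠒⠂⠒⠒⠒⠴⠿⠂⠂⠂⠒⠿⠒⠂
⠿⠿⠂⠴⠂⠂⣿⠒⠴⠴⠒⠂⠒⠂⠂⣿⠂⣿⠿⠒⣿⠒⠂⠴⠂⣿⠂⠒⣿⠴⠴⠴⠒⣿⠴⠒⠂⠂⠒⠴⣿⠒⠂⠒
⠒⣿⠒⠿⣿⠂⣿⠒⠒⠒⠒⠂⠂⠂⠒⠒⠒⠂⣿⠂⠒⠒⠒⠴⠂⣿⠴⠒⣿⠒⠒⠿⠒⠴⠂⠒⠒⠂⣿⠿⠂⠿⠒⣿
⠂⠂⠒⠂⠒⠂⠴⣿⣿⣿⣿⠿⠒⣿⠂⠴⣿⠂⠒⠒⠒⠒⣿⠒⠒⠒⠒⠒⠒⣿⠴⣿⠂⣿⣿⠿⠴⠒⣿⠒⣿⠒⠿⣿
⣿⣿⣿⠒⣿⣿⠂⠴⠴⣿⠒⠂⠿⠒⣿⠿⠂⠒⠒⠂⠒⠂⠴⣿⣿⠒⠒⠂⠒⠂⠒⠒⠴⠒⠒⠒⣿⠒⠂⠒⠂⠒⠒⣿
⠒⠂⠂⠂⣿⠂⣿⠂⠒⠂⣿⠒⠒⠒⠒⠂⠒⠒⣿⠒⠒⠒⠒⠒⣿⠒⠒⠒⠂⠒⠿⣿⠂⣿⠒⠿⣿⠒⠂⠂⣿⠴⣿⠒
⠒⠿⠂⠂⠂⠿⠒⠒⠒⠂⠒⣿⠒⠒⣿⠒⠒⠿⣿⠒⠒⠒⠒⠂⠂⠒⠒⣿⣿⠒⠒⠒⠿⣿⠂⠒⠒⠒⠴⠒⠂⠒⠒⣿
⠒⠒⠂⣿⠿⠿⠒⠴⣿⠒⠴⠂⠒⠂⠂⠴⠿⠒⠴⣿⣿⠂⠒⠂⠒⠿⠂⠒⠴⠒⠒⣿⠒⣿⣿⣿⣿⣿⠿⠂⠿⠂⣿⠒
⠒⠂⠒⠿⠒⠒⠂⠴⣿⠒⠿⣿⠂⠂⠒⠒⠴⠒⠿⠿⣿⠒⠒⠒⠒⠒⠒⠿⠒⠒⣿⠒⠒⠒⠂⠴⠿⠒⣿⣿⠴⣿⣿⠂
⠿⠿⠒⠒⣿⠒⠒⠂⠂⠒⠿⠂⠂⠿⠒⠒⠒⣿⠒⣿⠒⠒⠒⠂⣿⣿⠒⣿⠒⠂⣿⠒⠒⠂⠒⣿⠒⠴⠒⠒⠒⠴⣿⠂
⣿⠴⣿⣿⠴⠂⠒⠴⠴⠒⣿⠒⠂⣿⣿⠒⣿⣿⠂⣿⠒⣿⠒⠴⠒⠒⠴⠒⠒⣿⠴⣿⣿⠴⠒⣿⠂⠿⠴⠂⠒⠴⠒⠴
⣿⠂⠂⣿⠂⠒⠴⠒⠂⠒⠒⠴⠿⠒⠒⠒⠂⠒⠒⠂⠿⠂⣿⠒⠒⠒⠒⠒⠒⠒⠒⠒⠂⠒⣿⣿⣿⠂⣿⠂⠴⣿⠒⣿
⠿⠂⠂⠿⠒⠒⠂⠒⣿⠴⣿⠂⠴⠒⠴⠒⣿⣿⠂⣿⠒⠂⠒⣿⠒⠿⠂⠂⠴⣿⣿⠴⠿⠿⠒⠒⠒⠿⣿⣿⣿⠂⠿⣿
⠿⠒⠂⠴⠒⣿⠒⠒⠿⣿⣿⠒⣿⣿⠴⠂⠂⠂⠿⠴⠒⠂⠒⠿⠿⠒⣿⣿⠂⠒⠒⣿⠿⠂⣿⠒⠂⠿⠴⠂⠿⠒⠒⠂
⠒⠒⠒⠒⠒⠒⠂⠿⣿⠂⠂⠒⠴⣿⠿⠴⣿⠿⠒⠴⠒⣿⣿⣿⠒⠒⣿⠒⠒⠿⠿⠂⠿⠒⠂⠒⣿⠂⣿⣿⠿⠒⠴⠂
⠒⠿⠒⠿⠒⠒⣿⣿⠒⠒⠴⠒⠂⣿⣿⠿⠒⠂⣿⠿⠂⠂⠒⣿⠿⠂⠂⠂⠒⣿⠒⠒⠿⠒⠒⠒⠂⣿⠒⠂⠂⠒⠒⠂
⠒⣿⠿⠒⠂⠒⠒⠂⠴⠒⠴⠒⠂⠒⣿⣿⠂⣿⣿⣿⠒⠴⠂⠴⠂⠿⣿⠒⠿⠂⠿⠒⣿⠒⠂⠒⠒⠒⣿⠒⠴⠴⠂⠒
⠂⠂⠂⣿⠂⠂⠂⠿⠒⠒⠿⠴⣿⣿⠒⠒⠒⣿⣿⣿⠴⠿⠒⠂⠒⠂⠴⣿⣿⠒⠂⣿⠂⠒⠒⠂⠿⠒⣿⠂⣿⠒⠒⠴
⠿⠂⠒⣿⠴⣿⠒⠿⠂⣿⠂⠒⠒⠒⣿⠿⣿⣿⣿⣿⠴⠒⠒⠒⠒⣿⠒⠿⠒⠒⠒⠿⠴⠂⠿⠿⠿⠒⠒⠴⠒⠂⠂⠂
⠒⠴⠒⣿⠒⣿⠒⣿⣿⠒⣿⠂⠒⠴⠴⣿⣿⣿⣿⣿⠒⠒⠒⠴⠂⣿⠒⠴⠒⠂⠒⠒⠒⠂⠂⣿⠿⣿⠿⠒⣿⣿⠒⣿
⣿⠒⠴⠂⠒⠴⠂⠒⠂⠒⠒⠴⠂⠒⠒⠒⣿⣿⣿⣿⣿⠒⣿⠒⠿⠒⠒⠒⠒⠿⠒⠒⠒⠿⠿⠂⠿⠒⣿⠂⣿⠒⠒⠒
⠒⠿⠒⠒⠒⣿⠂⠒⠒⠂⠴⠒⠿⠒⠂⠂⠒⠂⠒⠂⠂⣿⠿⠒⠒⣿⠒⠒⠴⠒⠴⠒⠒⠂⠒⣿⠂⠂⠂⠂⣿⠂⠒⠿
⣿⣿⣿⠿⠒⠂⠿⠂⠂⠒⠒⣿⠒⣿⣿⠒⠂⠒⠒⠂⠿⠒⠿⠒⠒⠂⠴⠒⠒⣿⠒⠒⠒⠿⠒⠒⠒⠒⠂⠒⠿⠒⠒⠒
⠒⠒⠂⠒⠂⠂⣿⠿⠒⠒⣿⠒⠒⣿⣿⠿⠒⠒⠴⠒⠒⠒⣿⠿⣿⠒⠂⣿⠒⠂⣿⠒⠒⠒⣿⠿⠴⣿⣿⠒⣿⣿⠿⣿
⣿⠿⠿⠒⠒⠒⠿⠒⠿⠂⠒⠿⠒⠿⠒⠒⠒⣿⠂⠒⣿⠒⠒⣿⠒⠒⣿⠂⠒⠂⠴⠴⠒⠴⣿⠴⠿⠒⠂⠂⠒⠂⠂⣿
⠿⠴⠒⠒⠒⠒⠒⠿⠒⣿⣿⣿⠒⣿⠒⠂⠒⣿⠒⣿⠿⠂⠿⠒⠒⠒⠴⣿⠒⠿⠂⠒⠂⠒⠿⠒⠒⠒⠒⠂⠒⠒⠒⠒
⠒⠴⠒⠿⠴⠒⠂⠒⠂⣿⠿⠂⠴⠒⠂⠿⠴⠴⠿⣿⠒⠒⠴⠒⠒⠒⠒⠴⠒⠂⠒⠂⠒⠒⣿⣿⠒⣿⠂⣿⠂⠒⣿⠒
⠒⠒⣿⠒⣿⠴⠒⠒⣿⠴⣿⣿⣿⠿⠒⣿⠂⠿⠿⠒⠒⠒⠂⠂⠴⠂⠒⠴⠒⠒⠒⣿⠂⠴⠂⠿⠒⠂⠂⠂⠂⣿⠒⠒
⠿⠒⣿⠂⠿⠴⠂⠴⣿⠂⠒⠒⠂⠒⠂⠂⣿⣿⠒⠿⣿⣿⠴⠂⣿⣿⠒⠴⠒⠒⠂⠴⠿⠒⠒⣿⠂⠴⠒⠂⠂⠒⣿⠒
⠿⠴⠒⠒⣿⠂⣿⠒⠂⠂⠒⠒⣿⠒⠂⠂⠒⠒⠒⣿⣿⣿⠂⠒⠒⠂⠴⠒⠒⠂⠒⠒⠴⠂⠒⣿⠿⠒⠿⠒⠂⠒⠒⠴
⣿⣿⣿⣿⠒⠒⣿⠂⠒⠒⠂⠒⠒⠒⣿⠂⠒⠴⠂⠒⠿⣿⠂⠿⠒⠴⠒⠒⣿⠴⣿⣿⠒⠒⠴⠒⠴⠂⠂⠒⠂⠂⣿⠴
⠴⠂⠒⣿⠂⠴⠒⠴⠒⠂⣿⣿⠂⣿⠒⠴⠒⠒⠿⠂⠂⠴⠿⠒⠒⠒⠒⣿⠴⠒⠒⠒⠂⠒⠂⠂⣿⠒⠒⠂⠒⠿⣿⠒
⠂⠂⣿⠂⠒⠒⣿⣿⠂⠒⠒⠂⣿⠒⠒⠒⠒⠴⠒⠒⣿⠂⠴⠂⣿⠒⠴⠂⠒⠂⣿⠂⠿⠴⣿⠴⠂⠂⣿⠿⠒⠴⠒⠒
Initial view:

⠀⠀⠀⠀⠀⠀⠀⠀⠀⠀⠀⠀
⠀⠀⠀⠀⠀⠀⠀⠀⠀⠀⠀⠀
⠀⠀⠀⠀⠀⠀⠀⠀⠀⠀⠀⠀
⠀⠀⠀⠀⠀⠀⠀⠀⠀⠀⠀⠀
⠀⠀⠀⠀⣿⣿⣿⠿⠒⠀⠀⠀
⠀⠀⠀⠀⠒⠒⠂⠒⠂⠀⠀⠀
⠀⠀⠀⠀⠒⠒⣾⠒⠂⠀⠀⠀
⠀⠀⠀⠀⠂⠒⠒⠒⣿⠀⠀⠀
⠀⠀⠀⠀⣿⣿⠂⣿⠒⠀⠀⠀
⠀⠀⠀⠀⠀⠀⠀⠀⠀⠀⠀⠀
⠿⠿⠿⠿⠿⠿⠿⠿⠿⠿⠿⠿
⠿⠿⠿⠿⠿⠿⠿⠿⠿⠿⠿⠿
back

⠀⠀⠀⠀⠀⠀⠀⠀⠀⠀⠀⠀
⠀⠀⠀⠀⠀⠀⠀⠀⠀⠀⠀⠀
⠀⠀⠀⠀⠀⠀⠀⠀⠀⠀⠀⠀
⠀⠀⠀⠀⣿⣿⣿⠿⠒⠀⠀⠀
⠀⠀⠀⠀⠒⠒⠂⠒⠂⠀⠀⠀
⠀⠀⠀⠀⠒⠒⣿⠒⠂⠀⠀⠀
⠀⠀⠀⠀⠂⠒⣾⠒⣿⠀⠀⠀
⠀⠀⠀⠀⣿⣿⠂⣿⠒⠀⠀⠀
⠀⠀⠀⠀⠒⠂⣿⠒⠒⠀⠀⠀
⠿⠿⠿⠿⠿⠿⠿⠿⠿⠿⠿⠿
⠿⠿⠿⠿⠿⠿⠿⠿⠿⠿⠿⠿
⠿⠿⠿⠿⠿⠿⠿⠿⠿⠿⠿⠿

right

⠀⠀⠀⠀⠀⠀⠀⠀⠀⠀⠀⠀
⠀⠀⠀⠀⠀⠀⠀⠀⠀⠀⠀⠀
⠀⠀⠀⠀⠀⠀⠀⠀⠀⠀⠀⠀
⠀⠀⠀⣿⣿⣿⠿⠒⠀⠀⠀⠀
⠀⠀⠀⠒⠒⠂⠒⠂⠂⠀⠀⠀
⠀⠀⠀⠒⠒⣿⠒⠂⠂⠀⠀⠀
⠀⠀⠀⠂⠒⠒⣾⣿⠂⠀⠀⠀
⠀⠀⠀⣿⣿⠂⣿⠒⠴⠀⠀⠀
⠀⠀⠀⠒⠂⣿⠒⠒⠒⠀⠀⠀
⠿⠿⠿⠿⠿⠿⠿⠿⠿⠿⠿⠿
⠿⠿⠿⠿⠿⠿⠿⠿⠿⠿⠿⠿
⠿⠿⠿⠿⠿⠿⠿⠿⠿⠿⠿⠿

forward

⠀⠀⠀⠀⠀⠀⠀⠀⠀⠀⠀⠀
⠀⠀⠀⠀⠀⠀⠀⠀⠀⠀⠀⠀
⠀⠀⠀⠀⠀⠀⠀⠀⠀⠀⠀⠀
⠀⠀⠀⠀⠀⠀⠀⠀⠀⠀⠀⠀
⠀⠀⠀⣿⣿⣿⠿⠒⣿⠀⠀⠀
⠀⠀⠀⠒⠒⠂⠒⠂⠂⠀⠀⠀
⠀⠀⠀⠒⠒⣿⣾⠂⠂⠀⠀⠀
⠀⠀⠀⠂⠒⠒⠒⣿⠂⠀⠀⠀
⠀⠀⠀⣿⣿⠂⣿⠒⠴⠀⠀⠀
⠀⠀⠀⠒⠂⣿⠒⠒⠒⠀⠀⠀
⠿⠿⠿⠿⠿⠿⠿⠿⠿⠿⠿⠿
⠿⠿⠿⠿⠿⠿⠿⠿⠿⠿⠿⠿

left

⠀⠀⠀⠀⠀⠀⠀⠀⠀⠀⠀⠀
⠀⠀⠀⠀⠀⠀⠀⠀⠀⠀⠀⠀
⠀⠀⠀⠀⠀⠀⠀⠀⠀⠀⠀⠀
⠀⠀⠀⠀⠀⠀⠀⠀⠀⠀⠀⠀
⠀⠀⠀⠀⣿⣿⣿⠿⠒⣿⠀⠀
⠀⠀⠀⠀⠒⠒⠂⠒⠂⠂⠀⠀
⠀⠀⠀⠀⠒⠒⣾⠒⠂⠂⠀⠀
⠀⠀⠀⠀⠂⠒⠒⠒⣿⠂⠀⠀
⠀⠀⠀⠀⣿⣿⠂⣿⠒⠴⠀⠀
⠀⠀⠀⠀⠒⠂⣿⠒⠒⠒⠀⠀
⠿⠿⠿⠿⠿⠿⠿⠿⠿⠿⠿⠿
⠿⠿⠿⠿⠿⠿⠿⠿⠿⠿⠿⠿

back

⠀⠀⠀⠀⠀⠀⠀⠀⠀⠀⠀⠀
⠀⠀⠀⠀⠀⠀⠀⠀⠀⠀⠀⠀
⠀⠀⠀⠀⠀⠀⠀⠀⠀⠀⠀⠀
⠀⠀⠀⠀⣿⣿⣿⠿⠒⣿⠀⠀
⠀⠀⠀⠀⠒⠒⠂⠒⠂⠂⠀⠀
⠀⠀⠀⠀⠒⠒⣿⠒⠂⠂⠀⠀
⠀⠀⠀⠀⠂⠒⣾⠒⣿⠂⠀⠀
⠀⠀⠀⠀⣿⣿⠂⣿⠒⠴⠀⠀
⠀⠀⠀⠀⠒⠂⣿⠒⠒⠒⠀⠀
⠿⠿⠿⠿⠿⠿⠿⠿⠿⠿⠿⠿
⠿⠿⠿⠿⠿⠿⠿⠿⠿⠿⠿⠿
⠿⠿⠿⠿⠿⠿⠿⠿⠿⠿⠿⠿

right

⠀⠀⠀⠀⠀⠀⠀⠀⠀⠀⠀⠀
⠀⠀⠀⠀⠀⠀⠀⠀⠀⠀⠀⠀
⠀⠀⠀⠀⠀⠀⠀⠀⠀⠀⠀⠀
⠀⠀⠀⣿⣿⣿⠿⠒⣿⠀⠀⠀
⠀⠀⠀⠒⠒⠂⠒⠂⠂⠀⠀⠀
⠀⠀⠀⠒⠒⣿⠒⠂⠂⠀⠀⠀
⠀⠀⠀⠂⠒⠒⣾⣿⠂⠀⠀⠀
⠀⠀⠀⣿⣿⠂⣿⠒⠴⠀⠀⠀
⠀⠀⠀⠒⠂⣿⠒⠒⠒⠀⠀⠀
⠿⠿⠿⠿⠿⠿⠿⠿⠿⠿⠿⠿
⠿⠿⠿⠿⠿⠿⠿⠿⠿⠿⠿⠿
⠿⠿⠿⠿⠿⠿⠿⠿⠿⠿⠿⠿

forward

⠀⠀⠀⠀⠀⠀⠀⠀⠀⠀⠀⠀
⠀⠀⠀⠀⠀⠀⠀⠀⠀⠀⠀⠀
⠀⠀⠀⠀⠀⠀⠀⠀⠀⠀⠀⠀
⠀⠀⠀⠀⠀⠀⠀⠀⠀⠀⠀⠀
⠀⠀⠀⣿⣿⣿⠿⠒⣿⠀⠀⠀
⠀⠀⠀⠒⠒⠂⠒⠂⠂⠀⠀⠀
⠀⠀⠀⠒⠒⣿⣾⠂⠂⠀⠀⠀
⠀⠀⠀⠂⠒⠒⠒⣿⠂⠀⠀⠀
⠀⠀⠀⣿⣿⠂⣿⠒⠴⠀⠀⠀
⠀⠀⠀⠒⠂⣿⠒⠒⠒⠀⠀⠀
⠿⠿⠿⠿⠿⠿⠿⠿⠿⠿⠿⠿
⠿⠿⠿⠿⠿⠿⠿⠿⠿⠿⠿⠿

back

⠀⠀⠀⠀⠀⠀⠀⠀⠀⠀⠀⠀
⠀⠀⠀⠀⠀⠀⠀⠀⠀⠀⠀⠀
⠀⠀⠀⠀⠀⠀⠀⠀⠀⠀⠀⠀
⠀⠀⠀⣿⣿⣿⠿⠒⣿⠀⠀⠀
⠀⠀⠀⠒⠒⠂⠒⠂⠂⠀⠀⠀
⠀⠀⠀⠒⠒⣿⠒⠂⠂⠀⠀⠀
⠀⠀⠀⠂⠒⠒⣾⣿⠂⠀⠀⠀
⠀⠀⠀⣿⣿⠂⣿⠒⠴⠀⠀⠀
⠀⠀⠀⠒⠂⣿⠒⠒⠒⠀⠀⠀
⠿⠿⠿⠿⠿⠿⠿⠿⠿⠿⠿⠿
⠿⠿⠿⠿⠿⠿⠿⠿⠿⠿⠿⠿
⠿⠿⠿⠿⠿⠿⠿⠿⠿⠿⠿⠿

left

⠀⠀⠀⠀⠀⠀⠀⠀⠀⠀⠀⠀
⠀⠀⠀⠀⠀⠀⠀⠀⠀⠀⠀⠀
⠀⠀⠀⠀⠀⠀⠀⠀⠀⠀⠀⠀
⠀⠀⠀⠀⣿⣿⣿⠿⠒⣿⠀⠀
⠀⠀⠀⠀⠒⠒⠂⠒⠂⠂⠀⠀
⠀⠀⠀⠀⠒⠒⣿⠒⠂⠂⠀⠀
⠀⠀⠀⠀⠂⠒⣾⠒⣿⠂⠀⠀
⠀⠀⠀⠀⣿⣿⠂⣿⠒⠴⠀⠀
⠀⠀⠀⠀⠒⠂⣿⠒⠒⠒⠀⠀
⠿⠿⠿⠿⠿⠿⠿⠿⠿⠿⠿⠿
⠿⠿⠿⠿⠿⠿⠿⠿⠿⠿⠿⠿
⠿⠿⠿⠿⠿⠿⠿⠿⠿⠿⠿⠿


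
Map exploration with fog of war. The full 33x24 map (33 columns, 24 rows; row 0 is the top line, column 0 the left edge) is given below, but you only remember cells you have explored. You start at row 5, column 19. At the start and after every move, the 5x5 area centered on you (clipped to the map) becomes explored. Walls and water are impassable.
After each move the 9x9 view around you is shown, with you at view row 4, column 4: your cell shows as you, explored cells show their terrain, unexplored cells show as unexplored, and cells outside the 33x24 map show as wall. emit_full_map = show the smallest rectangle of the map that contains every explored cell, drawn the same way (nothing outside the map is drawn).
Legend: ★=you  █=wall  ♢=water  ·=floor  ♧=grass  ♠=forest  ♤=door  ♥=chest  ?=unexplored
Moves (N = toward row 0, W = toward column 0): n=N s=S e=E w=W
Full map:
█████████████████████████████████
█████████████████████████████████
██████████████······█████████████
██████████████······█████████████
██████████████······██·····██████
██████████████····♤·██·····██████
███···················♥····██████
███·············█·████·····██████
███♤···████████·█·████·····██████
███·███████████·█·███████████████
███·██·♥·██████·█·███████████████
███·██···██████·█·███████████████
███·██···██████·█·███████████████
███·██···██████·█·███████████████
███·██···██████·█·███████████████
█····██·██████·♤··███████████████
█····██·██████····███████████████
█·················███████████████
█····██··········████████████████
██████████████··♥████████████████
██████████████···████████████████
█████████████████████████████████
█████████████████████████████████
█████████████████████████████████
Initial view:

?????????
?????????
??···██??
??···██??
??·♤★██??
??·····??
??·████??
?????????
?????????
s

?????????
??···██??
??···██??
??·♤·██??
??··★··??
??·████??
??·████??
?????????
?????????

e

?????????
?···██???
?···██·??
?·♤·██·??
?···★·♥??
?·████·??
?·████·??
?????????
?????????

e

?????????
···██????
···██··??
·♤·██··??
····★♥·??
·████··??
·████··??
?????????
?????????

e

?????????
··██?????
··██···??
♤·██···??
····★··??
████···??
████···??
?????????
?????????

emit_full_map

···██???
···██···
·♤·██···
·····★··
·████···
·████···

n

?????????
?????????
··█████??
··██···??
♤·██★··??
····♥··??
████···??
████···??
?????????

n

?????????
?????????
??█████??
··█████??
··██★··??
♤·██···??
····♥··??
████···??
████···??

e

?????????
?????????
?██████??
·██████??
·██·★··??
·██····??
···♥···??
███···???
███···???

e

?????????
?????????
███████??
███████??
██··★··??
██·····??
··♥····??
██···????
██···????

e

?????????
?????????
███████??
███████??
█···★·█??
█·····█??
·♥····█??
█···?????
█···?????

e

?????????
?????????
███████??
███████??
····★██??
·····██??
♥····██??
···??????
···??????

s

?????????
███████??
███████??
·····██??
····★██??
♥····██??
·····██??
···??????
?????????

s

███████??
███████??
·····██??
·····██??
♥···★██??
·····██??
·····██??
?????????
?????????

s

███████??
·····██??
·····██??
♥····██??
····★██??
·····██??
??█████??
?????????
?????????

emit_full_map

???█████████
···█████████
···██·····██
·♤·██·····██
·····♥····██
·████····★██
·████·····██
???????█████

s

·····██??
·····██??
♥····██??
·····██??
····★██??
??█████??
??█████??
?????????
?????????

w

█·····██?
█·····██?
·♥····██?
█·····██?
█···★·██?
??██████?
??██████?
?????????
?????????

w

██·····██
██·····██
··♥····██
██·····██
██··★··██
??███████
??███████
?????????
?????????

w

·██·····█
·██·····█
···♥····█
███·····█
███·★···█
??███████
??███████
?????????
?????????

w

··██·····
♤·██·····
····♥····
████·····
████★····
??███████
??███████
?????????
?????????

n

··███████
··██·····
♤·██·····
····♥····
████★····
████·····
??███████
??███████
?????????

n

??███████
··███████
··██·····
♤·██·····
····★····
████·····
████·····
??███████
??███████

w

???██████
···██████
···██····
·♤·██····
····★♥···
·████····
·████····
???██████
???██████

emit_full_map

???█████████
···█████████
···██·····██
·♤·██·····██
····★♥····██
·████·····██
·████·····██
???█████████
???█████████

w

????█████
?···█████
?···██···
?·♤·██···
?···★·♥··
?·████···
?·████···
????█████
????█████

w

?????████
??···████
??···██··
??·♤·██··
??··★··♥·
??·████··
??·████··
?????████
?????████

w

??????███
???···███
??····██·
??··♤·██·
??··★···♥
??█·████·
??█·████·
??????███
??????███

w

???????██
????···██
??·····██
??···♤·██
??··★····
??·█·████
??·█·████
???????██
???????██

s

????···██
??·····██
??···♤·██
??·······
??·█★████
??·█·████
??·█·████
???????██
?????????

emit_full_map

?????█████████
??···█████████
·····██·····██
···♤·██·····██
·······♥····██
·█★████·····██
·█·████·····██
·█·███████████
?????█████████

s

??·····██
??···♤·██
??·······
??·█·████
??·█★████
??·█·████
??·█·████
?????????
?????????

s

??···♤·██
??·······
??·█·████
??·█·████
??·█★████
??·█·████
??·█·██??
?????????
?????????

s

??·······
??·█·████
??·█·████
??·█·████
??·█★████
??·█·██??
??·█·██??
?????????
?????????

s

??·█·████
??·█·████
??·█·████
??·█·████
??·█★██??
??·█·██??
??·█·██??
?????????
?????????

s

??·█·████
??·█·████
??·█·████
??·█·██??
??·█★██??
??·█·██??
??·█·██??
?????????
?????????

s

??·█·████
??·█·████
??·█·██??
??·█·██??
??·█★██??
??·█·██??
??♤··██??
?????????
?????????

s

??·█·████
??·█·██??
??·█·██??
??·█·██??
??·█★██??
??♤··██??
??···██??
?????????
?????????

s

??·█·██??
??·█·██??
??·█·██??
??·█·██??
??♤·★██??
??···██??
??···██??
?????????
?????????

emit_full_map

?????█████████
??···█████████
·····██·····██
···♤·██·····██
·······♥····██
·█·████·····██
·█·████·····██
·█·███████████
·█·███████████
·█·██?????????
·█·██?????????
·█·██?????????
·█·██?????????
♤·★██?????????
···██?????????
···██?????????


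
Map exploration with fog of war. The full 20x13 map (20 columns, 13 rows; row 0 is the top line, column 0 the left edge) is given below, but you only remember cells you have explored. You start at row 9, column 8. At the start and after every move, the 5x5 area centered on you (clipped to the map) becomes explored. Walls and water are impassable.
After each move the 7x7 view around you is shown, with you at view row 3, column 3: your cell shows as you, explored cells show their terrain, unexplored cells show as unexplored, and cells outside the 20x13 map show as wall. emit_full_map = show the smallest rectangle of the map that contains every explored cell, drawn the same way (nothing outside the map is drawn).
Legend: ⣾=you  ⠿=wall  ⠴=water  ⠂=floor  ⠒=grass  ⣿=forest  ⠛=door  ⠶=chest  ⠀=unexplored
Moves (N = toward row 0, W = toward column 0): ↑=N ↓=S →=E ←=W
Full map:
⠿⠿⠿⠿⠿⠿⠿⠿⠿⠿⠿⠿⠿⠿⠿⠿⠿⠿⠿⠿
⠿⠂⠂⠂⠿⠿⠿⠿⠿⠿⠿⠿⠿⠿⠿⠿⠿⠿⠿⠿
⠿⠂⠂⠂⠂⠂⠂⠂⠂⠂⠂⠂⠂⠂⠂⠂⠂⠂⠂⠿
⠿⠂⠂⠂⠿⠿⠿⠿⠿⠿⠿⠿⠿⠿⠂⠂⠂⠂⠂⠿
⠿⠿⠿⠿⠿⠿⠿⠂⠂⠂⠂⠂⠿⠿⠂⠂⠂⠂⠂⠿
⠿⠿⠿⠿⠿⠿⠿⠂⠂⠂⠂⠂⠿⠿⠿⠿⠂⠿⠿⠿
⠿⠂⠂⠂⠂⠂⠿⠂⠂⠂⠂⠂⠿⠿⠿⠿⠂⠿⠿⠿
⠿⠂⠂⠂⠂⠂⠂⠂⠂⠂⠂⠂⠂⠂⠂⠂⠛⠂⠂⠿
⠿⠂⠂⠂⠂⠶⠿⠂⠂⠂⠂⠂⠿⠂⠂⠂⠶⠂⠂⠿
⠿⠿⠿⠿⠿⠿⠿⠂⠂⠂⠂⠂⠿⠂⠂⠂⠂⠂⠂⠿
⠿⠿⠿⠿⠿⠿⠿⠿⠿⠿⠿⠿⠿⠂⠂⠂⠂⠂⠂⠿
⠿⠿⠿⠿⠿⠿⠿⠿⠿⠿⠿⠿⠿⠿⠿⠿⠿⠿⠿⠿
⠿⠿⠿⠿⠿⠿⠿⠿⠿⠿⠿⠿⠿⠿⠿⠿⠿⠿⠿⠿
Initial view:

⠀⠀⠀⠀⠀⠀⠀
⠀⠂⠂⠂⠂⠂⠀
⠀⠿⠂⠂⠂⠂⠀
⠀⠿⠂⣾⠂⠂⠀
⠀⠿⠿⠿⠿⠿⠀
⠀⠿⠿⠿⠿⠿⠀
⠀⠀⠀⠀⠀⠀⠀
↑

⠀⠀⠀⠀⠀⠀⠀
⠀⠿⠂⠂⠂⠂⠀
⠀⠂⠂⠂⠂⠂⠀
⠀⠿⠂⣾⠂⠂⠀
⠀⠿⠂⠂⠂⠂⠀
⠀⠿⠿⠿⠿⠿⠀
⠀⠿⠿⠿⠿⠿⠀

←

⠀⠀⠀⠀⠀⠀⠀
⠀⠂⠿⠂⠂⠂⠂
⠀⠂⠂⠂⠂⠂⠂
⠀⠶⠿⣾⠂⠂⠂
⠀⠿⠿⠂⠂⠂⠂
⠀⠿⠿⠿⠿⠿⠿
⠀⠀⠿⠿⠿⠿⠿

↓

⠀⠂⠿⠂⠂⠂⠂
⠀⠂⠂⠂⠂⠂⠂
⠀⠶⠿⠂⠂⠂⠂
⠀⠿⠿⣾⠂⠂⠂
⠀⠿⠿⠿⠿⠿⠿
⠀⠿⠿⠿⠿⠿⠿
⠀⠀⠀⠀⠀⠀⠀

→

⠂⠿⠂⠂⠂⠂⠀
⠂⠂⠂⠂⠂⠂⠀
⠶⠿⠂⠂⠂⠂⠀
⠿⠿⠂⣾⠂⠂⠀
⠿⠿⠿⠿⠿⠿⠀
⠿⠿⠿⠿⠿⠿⠀
⠀⠀⠀⠀⠀⠀⠀

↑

⠀⠀⠀⠀⠀⠀⠀
⠂⠿⠂⠂⠂⠂⠀
⠂⠂⠂⠂⠂⠂⠀
⠶⠿⠂⣾⠂⠂⠀
⠿⠿⠂⠂⠂⠂⠀
⠿⠿⠿⠿⠿⠿⠀
⠿⠿⠿⠿⠿⠿⠀

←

⠀⠀⠀⠀⠀⠀⠀
⠀⠂⠿⠂⠂⠂⠂
⠀⠂⠂⠂⠂⠂⠂
⠀⠶⠿⣾⠂⠂⠂
⠀⠿⠿⠂⠂⠂⠂
⠀⠿⠿⠿⠿⠿⠿
⠀⠿⠿⠿⠿⠿⠿

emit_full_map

⠂⠿⠂⠂⠂⠂
⠂⠂⠂⠂⠂⠂
⠶⠿⣾⠂⠂⠂
⠿⠿⠂⠂⠂⠂
⠿⠿⠿⠿⠿⠿
⠿⠿⠿⠿⠿⠿

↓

⠀⠂⠿⠂⠂⠂⠂
⠀⠂⠂⠂⠂⠂⠂
⠀⠶⠿⠂⠂⠂⠂
⠀⠿⠿⣾⠂⠂⠂
⠀⠿⠿⠿⠿⠿⠿
⠀⠿⠿⠿⠿⠿⠿
⠀⠀⠀⠀⠀⠀⠀

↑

⠀⠀⠀⠀⠀⠀⠀
⠀⠂⠿⠂⠂⠂⠂
⠀⠂⠂⠂⠂⠂⠂
⠀⠶⠿⣾⠂⠂⠂
⠀⠿⠿⠂⠂⠂⠂
⠀⠿⠿⠿⠿⠿⠿
⠀⠿⠿⠿⠿⠿⠿

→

⠀⠀⠀⠀⠀⠀⠀
⠂⠿⠂⠂⠂⠂⠀
⠂⠂⠂⠂⠂⠂⠀
⠶⠿⠂⣾⠂⠂⠀
⠿⠿⠂⠂⠂⠂⠀
⠿⠿⠿⠿⠿⠿⠀
⠿⠿⠿⠿⠿⠿⠀

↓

⠂⠿⠂⠂⠂⠂⠀
⠂⠂⠂⠂⠂⠂⠀
⠶⠿⠂⠂⠂⠂⠀
⠿⠿⠂⣾⠂⠂⠀
⠿⠿⠿⠿⠿⠿⠀
⠿⠿⠿⠿⠿⠿⠀
⠀⠀⠀⠀⠀⠀⠀


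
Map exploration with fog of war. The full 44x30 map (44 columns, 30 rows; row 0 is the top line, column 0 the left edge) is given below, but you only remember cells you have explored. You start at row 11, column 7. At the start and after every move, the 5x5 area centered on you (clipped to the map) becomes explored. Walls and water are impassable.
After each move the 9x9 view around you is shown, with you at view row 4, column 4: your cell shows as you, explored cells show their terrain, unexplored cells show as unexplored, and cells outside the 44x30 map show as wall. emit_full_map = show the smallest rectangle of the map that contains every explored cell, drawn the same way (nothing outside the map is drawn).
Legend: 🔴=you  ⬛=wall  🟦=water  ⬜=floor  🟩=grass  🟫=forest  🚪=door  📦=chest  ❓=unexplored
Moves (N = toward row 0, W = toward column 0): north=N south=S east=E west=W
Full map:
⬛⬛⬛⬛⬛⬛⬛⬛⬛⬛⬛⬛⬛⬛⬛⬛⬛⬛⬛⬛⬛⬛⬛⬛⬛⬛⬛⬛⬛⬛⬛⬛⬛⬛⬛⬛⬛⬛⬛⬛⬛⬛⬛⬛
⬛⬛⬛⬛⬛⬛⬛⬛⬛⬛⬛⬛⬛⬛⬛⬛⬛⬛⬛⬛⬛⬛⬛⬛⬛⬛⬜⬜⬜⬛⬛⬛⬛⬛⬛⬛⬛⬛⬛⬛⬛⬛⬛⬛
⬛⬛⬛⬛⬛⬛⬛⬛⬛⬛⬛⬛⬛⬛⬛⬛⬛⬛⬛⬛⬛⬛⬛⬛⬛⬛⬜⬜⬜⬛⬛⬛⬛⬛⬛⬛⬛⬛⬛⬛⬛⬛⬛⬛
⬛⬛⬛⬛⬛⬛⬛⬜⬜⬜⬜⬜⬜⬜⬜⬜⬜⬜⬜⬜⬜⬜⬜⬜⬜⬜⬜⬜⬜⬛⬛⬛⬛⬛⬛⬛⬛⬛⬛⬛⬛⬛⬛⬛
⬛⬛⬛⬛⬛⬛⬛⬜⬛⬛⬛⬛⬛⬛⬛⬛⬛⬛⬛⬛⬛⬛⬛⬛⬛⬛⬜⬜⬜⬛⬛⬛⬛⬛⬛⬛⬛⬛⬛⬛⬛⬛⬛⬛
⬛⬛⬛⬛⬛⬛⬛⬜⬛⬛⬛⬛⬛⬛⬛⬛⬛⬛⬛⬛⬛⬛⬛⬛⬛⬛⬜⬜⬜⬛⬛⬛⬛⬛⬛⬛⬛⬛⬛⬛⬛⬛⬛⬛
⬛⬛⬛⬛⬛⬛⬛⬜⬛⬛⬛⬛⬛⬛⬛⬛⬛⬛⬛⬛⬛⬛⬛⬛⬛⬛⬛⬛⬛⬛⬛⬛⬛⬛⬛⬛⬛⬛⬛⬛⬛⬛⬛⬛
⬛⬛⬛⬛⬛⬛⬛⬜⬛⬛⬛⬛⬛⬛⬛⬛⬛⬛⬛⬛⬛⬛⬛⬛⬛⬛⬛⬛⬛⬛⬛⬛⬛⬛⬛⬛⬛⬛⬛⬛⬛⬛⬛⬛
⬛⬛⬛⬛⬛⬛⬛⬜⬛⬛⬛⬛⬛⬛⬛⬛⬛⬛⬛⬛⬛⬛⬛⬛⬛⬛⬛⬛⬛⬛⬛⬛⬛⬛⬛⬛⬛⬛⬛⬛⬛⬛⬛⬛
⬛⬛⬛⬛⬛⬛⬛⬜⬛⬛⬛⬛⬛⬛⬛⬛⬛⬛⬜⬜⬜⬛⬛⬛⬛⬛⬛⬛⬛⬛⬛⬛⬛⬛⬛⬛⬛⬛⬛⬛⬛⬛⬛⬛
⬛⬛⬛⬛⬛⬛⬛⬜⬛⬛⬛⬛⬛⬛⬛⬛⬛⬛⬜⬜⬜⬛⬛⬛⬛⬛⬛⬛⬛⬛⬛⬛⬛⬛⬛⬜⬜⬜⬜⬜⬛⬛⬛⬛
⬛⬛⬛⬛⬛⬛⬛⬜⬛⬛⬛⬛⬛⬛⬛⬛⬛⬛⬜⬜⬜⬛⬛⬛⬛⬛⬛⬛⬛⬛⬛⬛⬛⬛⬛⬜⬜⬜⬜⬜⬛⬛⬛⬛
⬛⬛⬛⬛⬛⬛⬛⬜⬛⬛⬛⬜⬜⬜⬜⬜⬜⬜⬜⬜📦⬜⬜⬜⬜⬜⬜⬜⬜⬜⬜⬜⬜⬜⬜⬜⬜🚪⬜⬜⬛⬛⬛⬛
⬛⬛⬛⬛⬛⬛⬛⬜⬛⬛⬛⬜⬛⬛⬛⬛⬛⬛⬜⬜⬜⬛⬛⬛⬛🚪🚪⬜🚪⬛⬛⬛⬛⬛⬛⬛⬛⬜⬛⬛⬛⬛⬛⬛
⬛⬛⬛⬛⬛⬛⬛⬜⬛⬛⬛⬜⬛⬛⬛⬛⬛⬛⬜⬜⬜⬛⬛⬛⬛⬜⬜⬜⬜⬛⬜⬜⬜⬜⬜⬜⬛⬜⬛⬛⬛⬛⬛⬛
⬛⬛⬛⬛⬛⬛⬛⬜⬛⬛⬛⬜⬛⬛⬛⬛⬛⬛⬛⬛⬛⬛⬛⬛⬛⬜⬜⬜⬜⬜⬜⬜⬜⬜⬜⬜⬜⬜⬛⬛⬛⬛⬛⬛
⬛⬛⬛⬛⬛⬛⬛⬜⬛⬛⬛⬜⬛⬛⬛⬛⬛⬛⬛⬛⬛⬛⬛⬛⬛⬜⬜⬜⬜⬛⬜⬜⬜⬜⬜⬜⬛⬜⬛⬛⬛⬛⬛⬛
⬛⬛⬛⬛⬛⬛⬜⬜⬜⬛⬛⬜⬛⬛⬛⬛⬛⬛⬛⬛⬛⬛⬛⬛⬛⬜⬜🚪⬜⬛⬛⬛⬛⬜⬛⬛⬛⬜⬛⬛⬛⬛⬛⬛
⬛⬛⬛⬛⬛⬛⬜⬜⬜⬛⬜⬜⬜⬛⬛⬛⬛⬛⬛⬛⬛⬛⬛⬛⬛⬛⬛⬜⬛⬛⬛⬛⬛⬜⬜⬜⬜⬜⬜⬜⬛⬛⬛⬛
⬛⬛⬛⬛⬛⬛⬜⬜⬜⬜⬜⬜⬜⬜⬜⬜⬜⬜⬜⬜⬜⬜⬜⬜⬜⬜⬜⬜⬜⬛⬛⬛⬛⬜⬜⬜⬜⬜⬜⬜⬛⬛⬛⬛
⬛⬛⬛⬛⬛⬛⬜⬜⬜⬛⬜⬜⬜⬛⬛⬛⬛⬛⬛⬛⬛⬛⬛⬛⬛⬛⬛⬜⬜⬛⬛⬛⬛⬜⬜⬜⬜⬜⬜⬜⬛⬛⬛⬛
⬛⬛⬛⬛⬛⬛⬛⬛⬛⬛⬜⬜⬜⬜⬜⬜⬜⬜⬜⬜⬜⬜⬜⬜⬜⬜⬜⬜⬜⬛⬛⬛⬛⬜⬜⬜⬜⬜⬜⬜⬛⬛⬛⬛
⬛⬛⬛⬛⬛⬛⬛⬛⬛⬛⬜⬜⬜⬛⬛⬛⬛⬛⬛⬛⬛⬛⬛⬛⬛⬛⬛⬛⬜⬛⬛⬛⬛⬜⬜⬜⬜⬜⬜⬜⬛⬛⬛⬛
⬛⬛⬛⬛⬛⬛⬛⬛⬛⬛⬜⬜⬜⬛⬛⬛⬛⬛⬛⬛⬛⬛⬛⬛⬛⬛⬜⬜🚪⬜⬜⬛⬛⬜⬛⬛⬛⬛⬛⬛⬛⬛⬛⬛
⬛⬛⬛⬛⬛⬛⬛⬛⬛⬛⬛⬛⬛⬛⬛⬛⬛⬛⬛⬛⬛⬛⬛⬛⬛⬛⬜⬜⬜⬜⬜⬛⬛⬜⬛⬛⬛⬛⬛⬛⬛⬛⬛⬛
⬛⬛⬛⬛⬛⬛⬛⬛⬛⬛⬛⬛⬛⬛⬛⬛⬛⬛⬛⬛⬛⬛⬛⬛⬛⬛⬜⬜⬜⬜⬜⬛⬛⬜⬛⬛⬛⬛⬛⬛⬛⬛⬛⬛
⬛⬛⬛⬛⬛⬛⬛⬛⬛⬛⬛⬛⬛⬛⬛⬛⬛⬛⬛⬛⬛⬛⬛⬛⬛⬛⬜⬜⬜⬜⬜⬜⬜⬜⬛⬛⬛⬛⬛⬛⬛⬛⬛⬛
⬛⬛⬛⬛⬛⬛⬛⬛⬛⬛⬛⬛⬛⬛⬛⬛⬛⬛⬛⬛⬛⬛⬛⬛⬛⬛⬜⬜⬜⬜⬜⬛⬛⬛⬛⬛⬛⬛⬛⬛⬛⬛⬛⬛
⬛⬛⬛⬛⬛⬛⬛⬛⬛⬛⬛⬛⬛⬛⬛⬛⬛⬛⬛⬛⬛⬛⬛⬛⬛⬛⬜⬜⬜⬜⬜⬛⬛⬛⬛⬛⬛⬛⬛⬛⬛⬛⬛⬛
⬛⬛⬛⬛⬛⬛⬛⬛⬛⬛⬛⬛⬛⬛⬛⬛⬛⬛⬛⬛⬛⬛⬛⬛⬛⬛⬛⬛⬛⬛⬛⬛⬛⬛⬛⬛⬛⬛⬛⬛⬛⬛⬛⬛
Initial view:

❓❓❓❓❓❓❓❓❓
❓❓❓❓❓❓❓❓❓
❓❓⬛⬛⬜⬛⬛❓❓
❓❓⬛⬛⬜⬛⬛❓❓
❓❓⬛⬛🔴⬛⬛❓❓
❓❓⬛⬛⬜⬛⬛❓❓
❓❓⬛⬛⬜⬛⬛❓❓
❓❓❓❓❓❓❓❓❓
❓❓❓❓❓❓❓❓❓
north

❓❓❓❓❓❓❓❓❓
❓❓❓❓❓❓❓❓❓
❓❓⬛⬛⬜⬛⬛❓❓
❓❓⬛⬛⬜⬛⬛❓❓
❓❓⬛⬛🔴⬛⬛❓❓
❓❓⬛⬛⬜⬛⬛❓❓
❓❓⬛⬛⬜⬛⬛❓❓
❓❓⬛⬛⬜⬛⬛❓❓
❓❓❓❓❓❓❓❓❓

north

❓❓❓❓❓❓❓❓❓
❓❓❓❓❓❓❓❓❓
❓❓⬛⬛⬜⬛⬛❓❓
❓❓⬛⬛⬜⬛⬛❓❓
❓❓⬛⬛🔴⬛⬛❓❓
❓❓⬛⬛⬜⬛⬛❓❓
❓❓⬛⬛⬜⬛⬛❓❓
❓❓⬛⬛⬜⬛⬛❓❓
❓❓⬛⬛⬜⬛⬛❓❓

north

❓❓❓❓❓❓❓❓❓
❓❓❓❓❓❓❓❓❓
❓❓⬛⬛⬜⬛⬛❓❓
❓❓⬛⬛⬜⬛⬛❓❓
❓❓⬛⬛🔴⬛⬛❓❓
❓❓⬛⬛⬜⬛⬛❓❓
❓❓⬛⬛⬜⬛⬛❓❓
❓❓⬛⬛⬜⬛⬛❓❓
❓❓⬛⬛⬜⬛⬛❓❓

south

❓❓❓❓❓❓❓❓❓
❓❓⬛⬛⬜⬛⬛❓❓
❓❓⬛⬛⬜⬛⬛❓❓
❓❓⬛⬛⬜⬛⬛❓❓
❓❓⬛⬛🔴⬛⬛❓❓
❓❓⬛⬛⬜⬛⬛❓❓
❓❓⬛⬛⬜⬛⬛❓❓
❓❓⬛⬛⬜⬛⬛❓❓
❓❓⬛⬛⬜⬛⬛❓❓

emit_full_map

⬛⬛⬜⬛⬛
⬛⬛⬜⬛⬛
⬛⬛⬜⬛⬛
⬛⬛🔴⬛⬛
⬛⬛⬜⬛⬛
⬛⬛⬜⬛⬛
⬛⬛⬜⬛⬛
⬛⬛⬜⬛⬛


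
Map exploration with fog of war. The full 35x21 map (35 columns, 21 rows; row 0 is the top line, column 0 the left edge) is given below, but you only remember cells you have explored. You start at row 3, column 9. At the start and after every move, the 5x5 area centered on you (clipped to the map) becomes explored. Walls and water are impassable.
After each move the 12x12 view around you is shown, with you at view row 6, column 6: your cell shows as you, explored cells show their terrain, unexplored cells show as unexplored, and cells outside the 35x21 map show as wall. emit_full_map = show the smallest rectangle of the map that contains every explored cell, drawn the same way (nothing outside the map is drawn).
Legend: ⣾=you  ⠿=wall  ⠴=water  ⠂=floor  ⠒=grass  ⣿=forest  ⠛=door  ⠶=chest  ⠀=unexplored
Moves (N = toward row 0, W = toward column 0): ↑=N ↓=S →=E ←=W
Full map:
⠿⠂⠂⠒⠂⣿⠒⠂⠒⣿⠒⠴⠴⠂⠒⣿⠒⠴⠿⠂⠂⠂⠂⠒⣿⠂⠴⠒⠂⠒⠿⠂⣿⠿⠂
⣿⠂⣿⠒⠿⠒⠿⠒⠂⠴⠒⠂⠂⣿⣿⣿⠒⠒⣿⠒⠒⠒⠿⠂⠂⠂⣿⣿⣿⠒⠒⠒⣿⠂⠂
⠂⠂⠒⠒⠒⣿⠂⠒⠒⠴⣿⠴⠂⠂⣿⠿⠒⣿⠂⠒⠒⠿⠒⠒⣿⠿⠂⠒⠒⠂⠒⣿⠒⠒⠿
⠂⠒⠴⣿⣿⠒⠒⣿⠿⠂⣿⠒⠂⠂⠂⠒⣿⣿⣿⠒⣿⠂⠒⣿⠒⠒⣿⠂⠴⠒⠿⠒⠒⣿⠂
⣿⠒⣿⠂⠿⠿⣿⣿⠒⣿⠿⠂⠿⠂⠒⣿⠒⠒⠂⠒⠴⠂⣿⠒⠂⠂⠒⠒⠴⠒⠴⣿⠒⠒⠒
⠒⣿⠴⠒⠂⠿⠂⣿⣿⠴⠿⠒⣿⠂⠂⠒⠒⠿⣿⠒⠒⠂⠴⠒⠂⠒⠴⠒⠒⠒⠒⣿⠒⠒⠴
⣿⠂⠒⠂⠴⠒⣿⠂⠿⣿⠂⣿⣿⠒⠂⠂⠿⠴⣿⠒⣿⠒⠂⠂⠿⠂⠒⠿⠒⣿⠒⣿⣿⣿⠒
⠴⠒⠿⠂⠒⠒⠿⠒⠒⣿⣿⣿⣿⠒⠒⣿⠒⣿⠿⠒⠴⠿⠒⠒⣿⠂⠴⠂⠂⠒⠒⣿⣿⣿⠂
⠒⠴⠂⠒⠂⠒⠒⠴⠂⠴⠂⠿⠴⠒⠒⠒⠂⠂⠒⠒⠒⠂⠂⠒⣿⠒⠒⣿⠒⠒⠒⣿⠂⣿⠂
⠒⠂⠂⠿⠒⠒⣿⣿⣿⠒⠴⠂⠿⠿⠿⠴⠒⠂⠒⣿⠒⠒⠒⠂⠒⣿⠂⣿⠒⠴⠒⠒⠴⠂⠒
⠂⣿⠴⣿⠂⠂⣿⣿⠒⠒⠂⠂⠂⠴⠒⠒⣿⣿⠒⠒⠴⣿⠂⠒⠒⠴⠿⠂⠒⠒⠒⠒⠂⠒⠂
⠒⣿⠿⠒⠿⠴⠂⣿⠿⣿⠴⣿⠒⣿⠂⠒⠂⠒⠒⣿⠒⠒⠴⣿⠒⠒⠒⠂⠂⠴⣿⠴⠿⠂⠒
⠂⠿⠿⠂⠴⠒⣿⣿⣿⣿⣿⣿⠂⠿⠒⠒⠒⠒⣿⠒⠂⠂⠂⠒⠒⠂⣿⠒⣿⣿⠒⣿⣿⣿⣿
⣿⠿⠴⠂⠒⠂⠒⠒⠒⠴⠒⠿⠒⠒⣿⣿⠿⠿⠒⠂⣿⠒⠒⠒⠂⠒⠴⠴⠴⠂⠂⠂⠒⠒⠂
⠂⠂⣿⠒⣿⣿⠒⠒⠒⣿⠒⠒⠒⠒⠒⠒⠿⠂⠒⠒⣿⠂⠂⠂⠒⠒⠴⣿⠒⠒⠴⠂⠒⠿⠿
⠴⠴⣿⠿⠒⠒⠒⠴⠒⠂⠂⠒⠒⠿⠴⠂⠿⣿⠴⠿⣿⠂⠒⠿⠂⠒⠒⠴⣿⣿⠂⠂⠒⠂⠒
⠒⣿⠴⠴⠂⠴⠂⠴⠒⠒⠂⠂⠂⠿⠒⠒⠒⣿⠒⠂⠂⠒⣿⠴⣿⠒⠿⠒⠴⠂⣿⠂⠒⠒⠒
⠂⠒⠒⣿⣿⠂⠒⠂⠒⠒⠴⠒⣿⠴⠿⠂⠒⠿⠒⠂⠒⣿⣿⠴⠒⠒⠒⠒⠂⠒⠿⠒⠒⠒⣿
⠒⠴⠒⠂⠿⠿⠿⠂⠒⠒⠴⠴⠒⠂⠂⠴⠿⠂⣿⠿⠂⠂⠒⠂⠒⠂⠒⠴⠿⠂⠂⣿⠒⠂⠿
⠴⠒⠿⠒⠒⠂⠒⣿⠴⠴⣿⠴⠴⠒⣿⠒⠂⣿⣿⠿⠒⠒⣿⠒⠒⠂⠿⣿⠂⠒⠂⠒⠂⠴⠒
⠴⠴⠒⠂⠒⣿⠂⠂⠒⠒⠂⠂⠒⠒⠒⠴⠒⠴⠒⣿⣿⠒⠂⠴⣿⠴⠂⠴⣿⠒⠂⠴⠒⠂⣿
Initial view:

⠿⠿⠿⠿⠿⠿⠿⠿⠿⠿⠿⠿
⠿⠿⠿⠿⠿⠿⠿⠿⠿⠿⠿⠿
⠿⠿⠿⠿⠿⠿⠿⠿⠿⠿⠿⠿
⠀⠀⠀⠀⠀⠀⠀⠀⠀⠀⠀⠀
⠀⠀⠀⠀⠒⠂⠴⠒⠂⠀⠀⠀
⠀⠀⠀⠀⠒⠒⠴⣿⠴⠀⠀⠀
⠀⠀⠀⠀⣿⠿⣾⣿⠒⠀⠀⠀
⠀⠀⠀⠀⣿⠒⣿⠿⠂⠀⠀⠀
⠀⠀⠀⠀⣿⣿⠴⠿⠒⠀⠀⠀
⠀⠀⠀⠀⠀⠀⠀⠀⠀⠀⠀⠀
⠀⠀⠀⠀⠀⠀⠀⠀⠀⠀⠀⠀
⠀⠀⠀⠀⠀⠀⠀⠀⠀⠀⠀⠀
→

⠿⠿⠿⠿⠿⠿⠿⠿⠿⠿⠿⠿
⠿⠿⠿⠿⠿⠿⠿⠿⠿⠿⠿⠿
⠿⠿⠿⠿⠿⠿⠿⠿⠿⠿⠿⠿
⠀⠀⠀⠀⠀⠀⠀⠀⠀⠀⠀⠀
⠀⠀⠀⠒⠂⠴⠒⠂⠂⠀⠀⠀
⠀⠀⠀⠒⠒⠴⣿⠴⠂⠀⠀⠀
⠀⠀⠀⣿⠿⠂⣾⠒⠂⠀⠀⠀
⠀⠀⠀⣿⠒⣿⠿⠂⠿⠀⠀⠀
⠀⠀⠀⣿⣿⠴⠿⠒⣿⠀⠀⠀
⠀⠀⠀⠀⠀⠀⠀⠀⠀⠀⠀⠀
⠀⠀⠀⠀⠀⠀⠀⠀⠀⠀⠀⠀
⠀⠀⠀⠀⠀⠀⠀⠀⠀⠀⠀⠀

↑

⠿⠿⠿⠿⠿⠿⠿⠿⠿⠿⠿⠿
⠿⠿⠿⠿⠿⠿⠿⠿⠿⠿⠿⠿
⠿⠿⠿⠿⠿⠿⠿⠿⠿⠿⠿⠿
⠿⠿⠿⠿⠿⠿⠿⠿⠿⠿⠿⠿
⠀⠀⠀⠀⠒⣿⠒⠴⠴⠀⠀⠀
⠀⠀⠀⠒⠂⠴⠒⠂⠂⠀⠀⠀
⠀⠀⠀⠒⠒⠴⣾⠴⠂⠀⠀⠀
⠀⠀⠀⣿⠿⠂⣿⠒⠂⠀⠀⠀
⠀⠀⠀⣿⠒⣿⠿⠂⠿⠀⠀⠀
⠀⠀⠀⣿⣿⠴⠿⠒⣿⠀⠀⠀
⠀⠀⠀⠀⠀⠀⠀⠀⠀⠀⠀⠀
⠀⠀⠀⠀⠀⠀⠀⠀⠀⠀⠀⠀

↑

⠿⠿⠿⠿⠿⠿⠿⠿⠿⠿⠿⠿
⠿⠿⠿⠿⠿⠿⠿⠿⠿⠿⠿⠿
⠿⠿⠿⠿⠿⠿⠿⠿⠿⠿⠿⠿
⠿⠿⠿⠿⠿⠿⠿⠿⠿⠿⠿⠿
⠿⠿⠿⠿⠿⠿⠿⠿⠿⠿⠿⠿
⠀⠀⠀⠀⠒⣿⠒⠴⠴⠀⠀⠀
⠀⠀⠀⠒⠂⠴⣾⠂⠂⠀⠀⠀
⠀⠀⠀⠒⠒⠴⣿⠴⠂⠀⠀⠀
⠀⠀⠀⣿⠿⠂⣿⠒⠂⠀⠀⠀
⠀⠀⠀⣿⠒⣿⠿⠂⠿⠀⠀⠀
⠀⠀⠀⣿⣿⠴⠿⠒⣿⠀⠀⠀
⠀⠀⠀⠀⠀⠀⠀⠀⠀⠀⠀⠀

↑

⠿⠿⠿⠿⠿⠿⠿⠿⠿⠿⠿⠿
⠿⠿⠿⠿⠿⠿⠿⠿⠿⠿⠿⠿
⠿⠿⠿⠿⠿⠿⠿⠿⠿⠿⠿⠿
⠿⠿⠿⠿⠿⠿⠿⠿⠿⠿⠿⠿
⠿⠿⠿⠿⠿⠿⠿⠿⠿⠿⠿⠿
⠿⠿⠿⠿⠿⠿⠿⠿⠿⠿⠿⠿
⠀⠀⠀⠀⠒⣿⣾⠴⠴⠀⠀⠀
⠀⠀⠀⠒⠂⠴⠒⠂⠂⠀⠀⠀
⠀⠀⠀⠒⠒⠴⣿⠴⠂⠀⠀⠀
⠀⠀⠀⣿⠿⠂⣿⠒⠂⠀⠀⠀
⠀⠀⠀⣿⠒⣿⠿⠂⠿⠀⠀⠀
⠀⠀⠀⣿⣿⠴⠿⠒⣿⠀⠀⠀

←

⠿⠿⠿⠿⠿⠿⠿⠿⠿⠿⠿⠿
⠿⠿⠿⠿⠿⠿⠿⠿⠿⠿⠿⠿
⠿⠿⠿⠿⠿⠿⠿⠿⠿⠿⠿⠿
⠿⠿⠿⠿⠿⠿⠿⠿⠿⠿⠿⠿
⠿⠿⠿⠿⠿⠿⠿⠿⠿⠿⠿⠿
⠿⠿⠿⠿⠿⠿⠿⠿⠿⠿⠿⠿
⠀⠀⠀⠀⠂⠒⣾⠒⠴⠴⠀⠀
⠀⠀⠀⠀⠒⠂⠴⠒⠂⠂⠀⠀
⠀⠀⠀⠀⠒⠒⠴⣿⠴⠂⠀⠀
⠀⠀⠀⠀⣿⠿⠂⣿⠒⠂⠀⠀
⠀⠀⠀⠀⣿⠒⣿⠿⠂⠿⠀⠀
⠀⠀⠀⠀⣿⣿⠴⠿⠒⣿⠀⠀

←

⠿⠿⠿⠿⠿⠿⠿⠿⠿⠿⠿⠿
⠿⠿⠿⠿⠿⠿⠿⠿⠿⠿⠿⠿
⠿⠿⠿⠿⠿⠿⠿⠿⠿⠿⠿⠿
⠿⠿⠿⠿⠿⠿⠿⠿⠿⠿⠿⠿
⠿⠿⠿⠿⠿⠿⠿⠿⠿⠿⠿⠿
⠿⠿⠿⠿⠿⠿⠿⠿⠿⠿⠿⠿
⠀⠀⠀⠀⠒⠂⣾⣿⠒⠴⠴⠀
⠀⠀⠀⠀⠿⠒⠂⠴⠒⠂⠂⠀
⠀⠀⠀⠀⠂⠒⠒⠴⣿⠴⠂⠀
⠀⠀⠀⠀⠀⣿⠿⠂⣿⠒⠂⠀
⠀⠀⠀⠀⠀⣿⠒⣿⠿⠂⠿⠀
⠀⠀⠀⠀⠀⣿⣿⠴⠿⠒⣿⠀

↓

⠿⠿⠿⠿⠿⠿⠿⠿⠿⠿⠿⠿
⠿⠿⠿⠿⠿⠿⠿⠿⠿⠿⠿⠿
⠿⠿⠿⠿⠿⠿⠿⠿⠿⠿⠿⠿
⠿⠿⠿⠿⠿⠿⠿⠿⠿⠿⠿⠿
⠿⠿⠿⠿⠿⠿⠿⠿⠿⠿⠿⠿
⠀⠀⠀⠀⠒⠂⠒⣿⠒⠴⠴⠀
⠀⠀⠀⠀⠿⠒⣾⠴⠒⠂⠂⠀
⠀⠀⠀⠀⠂⠒⠒⠴⣿⠴⠂⠀
⠀⠀⠀⠀⠒⣿⠿⠂⣿⠒⠂⠀
⠀⠀⠀⠀⠀⣿⠒⣿⠿⠂⠿⠀
⠀⠀⠀⠀⠀⣿⣿⠴⠿⠒⣿⠀
⠀⠀⠀⠀⠀⠀⠀⠀⠀⠀⠀⠀

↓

⠿⠿⠿⠿⠿⠿⠿⠿⠿⠿⠿⠿
⠿⠿⠿⠿⠿⠿⠿⠿⠿⠿⠿⠿
⠿⠿⠿⠿⠿⠿⠿⠿⠿⠿⠿⠿
⠿⠿⠿⠿⠿⠿⠿⠿⠿⠿⠿⠿
⠀⠀⠀⠀⠒⠂⠒⣿⠒⠴⠴⠀
⠀⠀⠀⠀⠿⠒⠂⠴⠒⠂⠂⠀
⠀⠀⠀⠀⠂⠒⣾⠴⣿⠴⠂⠀
⠀⠀⠀⠀⠒⣿⠿⠂⣿⠒⠂⠀
⠀⠀⠀⠀⣿⣿⠒⣿⠿⠂⠿⠀
⠀⠀⠀⠀⠀⣿⣿⠴⠿⠒⣿⠀
⠀⠀⠀⠀⠀⠀⠀⠀⠀⠀⠀⠀
⠀⠀⠀⠀⠀⠀⠀⠀⠀⠀⠀⠀

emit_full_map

⠒⠂⠒⣿⠒⠴⠴
⠿⠒⠂⠴⠒⠂⠂
⠂⠒⣾⠴⣿⠴⠂
⠒⣿⠿⠂⣿⠒⠂
⣿⣿⠒⣿⠿⠂⠿
⠀⣿⣿⠴⠿⠒⣿

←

⠿⠿⠿⠿⠿⠿⠿⠿⠿⠿⠿⠿
⠿⠿⠿⠿⠿⠿⠿⠿⠿⠿⠿⠿
⠿⠿⠿⠿⠿⠿⠿⠿⠿⠿⠿⠿
⠿⠿⠿⠿⠿⠿⠿⠿⠿⠿⠿⠿
⠀⠀⠀⠀⣿⠒⠂⠒⣿⠒⠴⠴
⠀⠀⠀⠀⠒⠿⠒⠂⠴⠒⠂⠂
⠀⠀⠀⠀⣿⠂⣾⠒⠴⣿⠴⠂
⠀⠀⠀⠀⠒⠒⣿⠿⠂⣿⠒⠂
⠀⠀⠀⠀⠿⣿⣿⠒⣿⠿⠂⠿
⠀⠀⠀⠀⠀⠀⣿⣿⠴⠿⠒⣿
⠀⠀⠀⠀⠀⠀⠀⠀⠀⠀⠀⠀
⠀⠀⠀⠀⠀⠀⠀⠀⠀⠀⠀⠀

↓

⠿⠿⠿⠿⠿⠿⠿⠿⠿⠿⠿⠿
⠿⠿⠿⠿⠿⠿⠿⠿⠿⠿⠿⠿
⠿⠿⠿⠿⠿⠿⠿⠿⠿⠿⠿⠿
⠀⠀⠀⠀⣿⠒⠂⠒⣿⠒⠴⠴
⠀⠀⠀⠀⠒⠿⠒⠂⠴⠒⠂⠂
⠀⠀⠀⠀⣿⠂⠒⠒⠴⣿⠴⠂
⠀⠀⠀⠀⠒⠒⣾⠿⠂⣿⠒⠂
⠀⠀⠀⠀⠿⣿⣿⠒⣿⠿⠂⠿
⠀⠀⠀⠀⠿⠂⣿⣿⠴⠿⠒⣿
⠀⠀⠀⠀⠀⠀⠀⠀⠀⠀⠀⠀
⠀⠀⠀⠀⠀⠀⠀⠀⠀⠀⠀⠀
⠀⠀⠀⠀⠀⠀⠀⠀⠀⠀⠀⠀

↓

⠿⠿⠿⠿⠿⠿⠿⠿⠿⠿⠿⠿
⠿⠿⠿⠿⠿⠿⠿⠿⠿⠿⠿⠿
⠀⠀⠀⠀⣿⠒⠂⠒⣿⠒⠴⠴
⠀⠀⠀⠀⠒⠿⠒⠂⠴⠒⠂⠂
⠀⠀⠀⠀⣿⠂⠒⠒⠴⣿⠴⠂
⠀⠀⠀⠀⠒⠒⣿⠿⠂⣿⠒⠂
⠀⠀⠀⠀⠿⣿⣾⠒⣿⠿⠂⠿
⠀⠀⠀⠀⠿⠂⣿⣿⠴⠿⠒⣿
⠀⠀⠀⠀⠒⣿⠂⠿⣿⠀⠀⠀
⠀⠀⠀⠀⠀⠀⠀⠀⠀⠀⠀⠀
⠀⠀⠀⠀⠀⠀⠀⠀⠀⠀⠀⠀
⠀⠀⠀⠀⠀⠀⠀⠀⠀⠀⠀⠀

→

⠿⠿⠿⠿⠿⠿⠿⠿⠿⠿⠿⠿
⠿⠿⠿⠿⠿⠿⠿⠿⠿⠿⠿⠿
⠀⠀⠀⣿⠒⠂⠒⣿⠒⠴⠴⠀
⠀⠀⠀⠒⠿⠒⠂⠴⠒⠂⠂⠀
⠀⠀⠀⣿⠂⠒⠒⠴⣿⠴⠂⠀
⠀⠀⠀⠒⠒⣿⠿⠂⣿⠒⠂⠀
⠀⠀⠀⠿⣿⣿⣾⣿⠿⠂⠿⠀
⠀⠀⠀⠿⠂⣿⣿⠴⠿⠒⣿⠀
⠀⠀⠀⠒⣿⠂⠿⣿⠂⠀⠀⠀
⠀⠀⠀⠀⠀⠀⠀⠀⠀⠀⠀⠀
⠀⠀⠀⠀⠀⠀⠀⠀⠀⠀⠀⠀
⠀⠀⠀⠀⠀⠀⠀⠀⠀⠀⠀⠀

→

⠿⠿⠿⠿⠿⠿⠿⠿⠿⠿⠿⠿
⠿⠿⠿⠿⠿⠿⠿⠿⠿⠿⠿⠿
⠀⠀⣿⠒⠂⠒⣿⠒⠴⠴⠀⠀
⠀⠀⠒⠿⠒⠂⠴⠒⠂⠂⠀⠀
⠀⠀⣿⠂⠒⠒⠴⣿⠴⠂⠀⠀
⠀⠀⠒⠒⣿⠿⠂⣿⠒⠂⠀⠀
⠀⠀⠿⣿⣿⠒⣾⠿⠂⠿⠀⠀
⠀⠀⠿⠂⣿⣿⠴⠿⠒⣿⠀⠀
⠀⠀⠒⣿⠂⠿⣿⠂⣿⠀⠀⠀
⠀⠀⠀⠀⠀⠀⠀⠀⠀⠀⠀⠀
⠀⠀⠀⠀⠀⠀⠀⠀⠀⠀⠀⠀
⠀⠀⠀⠀⠀⠀⠀⠀⠀⠀⠀⠀

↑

⠿⠿⠿⠿⠿⠿⠿⠿⠿⠿⠿⠿
⠿⠿⠿⠿⠿⠿⠿⠿⠿⠿⠿⠿
⠿⠿⠿⠿⠿⠿⠿⠿⠿⠿⠿⠿
⠀⠀⣿⠒⠂⠒⣿⠒⠴⠴⠀⠀
⠀⠀⠒⠿⠒⠂⠴⠒⠂⠂⠀⠀
⠀⠀⣿⠂⠒⠒⠴⣿⠴⠂⠀⠀
⠀⠀⠒⠒⣿⠿⣾⣿⠒⠂⠀⠀
⠀⠀⠿⣿⣿⠒⣿⠿⠂⠿⠀⠀
⠀⠀⠿⠂⣿⣿⠴⠿⠒⣿⠀⠀
⠀⠀⠒⣿⠂⠿⣿⠂⣿⠀⠀⠀
⠀⠀⠀⠀⠀⠀⠀⠀⠀⠀⠀⠀
⠀⠀⠀⠀⠀⠀⠀⠀⠀⠀⠀⠀

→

⠿⠿⠿⠿⠿⠿⠿⠿⠿⠿⠿⠿
⠿⠿⠿⠿⠿⠿⠿⠿⠿⠿⠿⠿
⠿⠿⠿⠿⠿⠿⠿⠿⠿⠿⠿⠿
⠀⣿⠒⠂⠒⣿⠒⠴⠴⠀⠀⠀
⠀⠒⠿⠒⠂⠴⠒⠂⠂⠀⠀⠀
⠀⣿⠂⠒⠒⠴⣿⠴⠂⠀⠀⠀
⠀⠒⠒⣿⠿⠂⣾⠒⠂⠀⠀⠀
⠀⠿⣿⣿⠒⣿⠿⠂⠿⠀⠀⠀
⠀⠿⠂⣿⣿⠴⠿⠒⣿⠀⠀⠀
⠀⠒⣿⠂⠿⣿⠂⣿⠀⠀⠀⠀
⠀⠀⠀⠀⠀⠀⠀⠀⠀⠀⠀⠀
⠀⠀⠀⠀⠀⠀⠀⠀⠀⠀⠀⠀

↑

⠿⠿⠿⠿⠿⠿⠿⠿⠿⠿⠿⠿
⠿⠿⠿⠿⠿⠿⠿⠿⠿⠿⠿⠿
⠿⠿⠿⠿⠿⠿⠿⠿⠿⠿⠿⠿
⠿⠿⠿⠿⠿⠿⠿⠿⠿⠿⠿⠿
⠀⣿⠒⠂⠒⣿⠒⠴⠴⠀⠀⠀
⠀⠒⠿⠒⠂⠴⠒⠂⠂⠀⠀⠀
⠀⣿⠂⠒⠒⠴⣾⠴⠂⠀⠀⠀
⠀⠒⠒⣿⠿⠂⣿⠒⠂⠀⠀⠀
⠀⠿⣿⣿⠒⣿⠿⠂⠿⠀⠀⠀
⠀⠿⠂⣿⣿⠴⠿⠒⣿⠀⠀⠀
⠀⠒⣿⠂⠿⣿⠂⣿⠀⠀⠀⠀
⠀⠀⠀⠀⠀⠀⠀⠀⠀⠀⠀⠀

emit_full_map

⣿⠒⠂⠒⣿⠒⠴⠴
⠒⠿⠒⠂⠴⠒⠂⠂
⣿⠂⠒⠒⠴⣾⠴⠂
⠒⠒⣿⠿⠂⣿⠒⠂
⠿⣿⣿⠒⣿⠿⠂⠿
⠿⠂⣿⣿⠴⠿⠒⣿
⠒⣿⠂⠿⣿⠂⣿⠀

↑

⠿⠿⠿⠿⠿⠿⠿⠿⠿⠿⠿⠿
⠿⠿⠿⠿⠿⠿⠿⠿⠿⠿⠿⠿
⠿⠿⠿⠿⠿⠿⠿⠿⠿⠿⠿⠿
⠿⠿⠿⠿⠿⠿⠿⠿⠿⠿⠿⠿
⠿⠿⠿⠿⠿⠿⠿⠿⠿⠿⠿⠿
⠀⣿⠒⠂⠒⣿⠒⠴⠴⠀⠀⠀
⠀⠒⠿⠒⠂⠴⣾⠂⠂⠀⠀⠀
⠀⣿⠂⠒⠒⠴⣿⠴⠂⠀⠀⠀
⠀⠒⠒⣿⠿⠂⣿⠒⠂⠀⠀⠀
⠀⠿⣿⣿⠒⣿⠿⠂⠿⠀⠀⠀
⠀⠿⠂⣿⣿⠴⠿⠒⣿⠀⠀⠀
⠀⠒⣿⠂⠿⣿⠂⣿⠀⠀⠀⠀

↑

⠿⠿⠿⠿⠿⠿⠿⠿⠿⠿⠿⠿
⠿⠿⠿⠿⠿⠿⠿⠿⠿⠿⠿⠿
⠿⠿⠿⠿⠿⠿⠿⠿⠿⠿⠿⠿
⠿⠿⠿⠿⠿⠿⠿⠿⠿⠿⠿⠿
⠿⠿⠿⠿⠿⠿⠿⠿⠿⠿⠿⠿
⠿⠿⠿⠿⠿⠿⠿⠿⠿⠿⠿⠿
⠀⣿⠒⠂⠒⣿⣾⠴⠴⠀⠀⠀
⠀⠒⠿⠒⠂⠴⠒⠂⠂⠀⠀⠀
⠀⣿⠂⠒⠒⠴⣿⠴⠂⠀⠀⠀
⠀⠒⠒⣿⠿⠂⣿⠒⠂⠀⠀⠀
⠀⠿⣿⣿⠒⣿⠿⠂⠿⠀⠀⠀
⠀⠿⠂⣿⣿⠴⠿⠒⣿⠀⠀⠀

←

⠿⠿⠿⠿⠿⠿⠿⠿⠿⠿⠿⠿
⠿⠿⠿⠿⠿⠿⠿⠿⠿⠿⠿⠿
⠿⠿⠿⠿⠿⠿⠿⠿⠿⠿⠿⠿
⠿⠿⠿⠿⠿⠿⠿⠿⠿⠿⠿⠿
⠿⠿⠿⠿⠿⠿⠿⠿⠿⠿⠿⠿
⠿⠿⠿⠿⠿⠿⠿⠿⠿⠿⠿⠿
⠀⠀⣿⠒⠂⠒⣾⠒⠴⠴⠀⠀
⠀⠀⠒⠿⠒⠂⠴⠒⠂⠂⠀⠀
⠀⠀⣿⠂⠒⠒⠴⣿⠴⠂⠀⠀
⠀⠀⠒⠒⣿⠿⠂⣿⠒⠂⠀⠀
⠀⠀⠿⣿⣿⠒⣿⠿⠂⠿⠀⠀
⠀⠀⠿⠂⣿⣿⠴⠿⠒⣿⠀⠀

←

⠿⠿⠿⠿⠿⠿⠿⠿⠿⠿⠿⠿
⠿⠿⠿⠿⠿⠿⠿⠿⠿⠿⠿⠿
⠿⠿⠿⠿⠿⠿⠿⠿⠿⠿⠿⠿
⠿⠿⠿⠿⠿⠿⠿⠿⠿⠿⠿⠿
⠿⠿⠿⠿⠿⠿⠿⠿⠿⠿⠿⠿
⠿⠿⠿⠿⠿⠿⠿⠿⠿⠿⠿⠿
⠀⠀⠀⣿⠒⠂⣾⣿⠒⠴⠴⠀
⠀⠀⠀⠒⠿⠒⠂⠴⠒⠂⠂⠀
⠀⠀⠀⣿⠂⠒⠒⠴⣿⠴⠂⠀
⠀⠀⠀⠒⠒⣿⠿⠂⣿⠒⠂⠀
⠀⠀⠀⠿⣿⣿⠒⣿⠿⠂⠿⠀
⠀⠀⠀⠿⠂⣿⣿⠴⠿⠒⣿⠀

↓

⠿⠿⠿⠿⠿⠿⠿⠿⠿⠿⠿⠿
⠿⠿⠿⠿⠿⠿⠿⠿⠿⠿⠿⠿
⠿⠿⠿⠿⠿⠿⠿⠿⠿⠿⠿⠿
⠿⠿⠿⠿⠿⠿⠿⠿⠿⠿⠿⠿
⠿⠿⠿⠿⠿⠿⠿⠿⠿⠿⠿⠿
⠀⠀⠀⣿⠒⠂⠒⣿⠒⠴⠴⠀
⠀⠀⠀⠒⠿⠒⣾⠴⠒⠂⠂⠀
⠀⠀⠀⣿⠂⠒⠒⠴⣿⠴⠂⠀
⠀⠀⠀⠒⠒⣿⠿⠂⣿⠒⠂⠀
⠀⠀⠀⠿⣿⣿⠒⣿⠿⠂⠿⠀
⠀⠀⠀⠿⠂⣿⣿⠴⠿⠒⣿⠀
⠀⠀⠀⠒⣿⠂⠿⣿⠂⣿⠀⠀

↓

⠿⠿⠿⠿⠿⠿⠿⠿⠿⠿⠿⠿
⠿⠿⠿⠿⠿⠿⠿⠿⠿⠿⠿⠿
⠿⠿⠿⠿⠿⠿⠿⠿⠿⠿⠿⠿
⠿⠿⠿⠿⠿⠿⠿⠿⠿⠿⠿⠿
⠀⠀⠀⣿⠒⠂⠒⣿⠒⠴⠴⠀
⠀⠀⠀⠒⠿⠒⠂⠴⠒⠂⠂⠀
⠀⠀⠀⣿⠂⠒⣾⠴⣿⠴⠂⠀
⠀⠀⠀⠒⠒⣿⠿⠂⣿⠒⠂⠀
⠀⠀⠀⠿⣿⣿⠒⣿⠿⠂⠿⠀
⠀⠀⠀⠿⠂⣿⣿⠴⠿⠒⣿⠀
⠀⠀⠀⠒⣿⠂⠿⣿⠂⣿⠀⠀
⠀⠀⠀⠀⠀⠀⠀⠀⠀⠀⠀⠀

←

⠿⠿⠿⠿⠿⠿⠿⠿⠿⠿⠿⠿
⠿⠿⠿⠿⠿⠿⠿⠿⠿⠿⠿⠿
⠿⠿⠿⠿⠿⠿⠿⠿⠿⠿⠿⠿
⠿⠿⠿⠿⠿⠿⠿⠿⠿⠿⠿⠿
⠀⠀⠀⠀⣿⠒⠂⠒⣿⠒⠴⠴
⠀⠀⠀⠀⠒⠿⠒⠂⠴⠒⠂⠂
⠀⠀⠀⠀⣿⠂⣾⠒⠴⣿⠴⠂
⠀⠀⠀⠀⠒⠒⣿⠿⠂⣿⠒⠂
⠀⠀⠀⠀⠿⣿⣿⠒⣿⠿⠂⠿
⠀⠀⠀⠀⠿⠂⣿⣿⠴⠿⠒⣿
⠀⠀⠀⠀⠒⣿⠂⠿⣿⠂⣿⠀
⠀⠀⠀⠀⠀⠀⠀⠀⠀⠀⠀⠀

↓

⠿⠿⠿⠿⠿⠿⠿⠿⠿⠿⠿⠿
⠿⠿⠿⠿⠿⠿⠿⠿⠿⠿⠿⠿
⠿⠿⠿⠿⠿⠿⠿⠿⠿⠿⠿⠿
⠀⠀⠀⠀⣿⠒⠂⠒⣿⠒⠴⠴
⠀⠀⠀⠀⠒⠿⠒⠂⠴⠒⠂⠂
⠀⠀⠀⠀⣿⠂⠒⠒⠴⣿⠴⠂
⠀⠀⠀⠀⠒⠒⣾⠿⠂⣿⠒⠂
⠀⠀⠀⠀⠿⣿⣿⠒⣿⠿⠂⠿
⠀⠀⠀⠀⠿⠂⣿⣿⠴⠿⠒⣿
⠀⠀⠀⠀⠒⣿⠂⠿⣿⠂⣿⠀
⠀⠀⠀⠀⠀⠀⠀⠀⠀⠀⠀⠀
⠀⠀⠀⠀⠀⠀⠀⠀⠀⠀⠀⠀

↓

⠿⠿⠿⠿⠿⠿⠿⠿⠿⠿⠿⠿
⠿⠿⠿⠿⠿⠿⠿⠿⠿⠿⠿⠿
⠀⠀⠀⠀⣿⠒⠂⠒⣿⠒⠴⠴
⠀⠀⠀⠀⠒⠿⠒⠂⠴⠒⠂⠂
⠀⠀⠀⠀⣿⠂⠒⠒⠴⣿⠴⠂
⠀⠀⠀⠀⠒⠒⣿⠿⠂⣿⠒⠂
⠀⠀⠀⠀⠿⣿⣾⠒⣿⠿⠂⠿
⠀⠀⠀⠀⠿⠂⣿⣿⠴⠿⠒⣿
⠀⠀⠀⠀⠒⣿⠂⠿⣿⠂⣿⠀
⠀⠀⠀⠀⠀⠀⠀⠀⠀⠀⠀⠀
⠀⠀⠀⠀⠀⠀⠀⠀⠀⠀⠀⠀
⠀⠀⠀⠀⠀⠀⠀⠀⠀⠀⠀⠀

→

⠿⠿⠿⠿⠿⠿⠿⠿⠿⠿⠿⠿
⠿⠿⠿⠿⠿⠿⠿⠿⠿⠿⠿⠿
⠀⠀⠀⣿⠒⠂⠒⣿⠒⠴⠴⠀
⠀⠀⠀⠒⠿⠒⠂⠴⠒⠂⠂⠀
⠀⠀⠀⣿⠂⠒⠒⠴⣿⠴⠂⠀
⠀⠀⠀⠒⠒⣿⠿⠂⣿⠒⠂⠀
⠀⠀⠀⠿⣿⣿⣾⣿⠿⠂⠿⠀
⠀⠀⠀⠿⠂⣿⣿⠴⠿⠒⣿⠀
⠀⠀⠀⠒⣿⠂⠿⣿⠂⣿⠀⠀
⠀⠀⠀⠀⠀⠀⠀⠀⠀⠀⠀⠀
⠀⠀⠀⠀⠀⠀⠀⠀⠀⠀⠀⠀
⠀⠀⠀⠀⠀⠀⠀⠀⠀⠀⠀⠀

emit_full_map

⣿⠒⠂⠒⣿⠒⠴⠴
⠒⠿⠒⠂⠴⠒⠂⠂
⣿⠂⠒⠒⠴⣿⠴⠂
⠒⠒⣿⠿⠂⣿⠒⠂
⠿⣿⣿⣾⣿⠿⠂⠿
⠿⠂⣿⣿⠴⠿⠒⣿
⠒⣿⠂⠿⣿⠂⣿⠀
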